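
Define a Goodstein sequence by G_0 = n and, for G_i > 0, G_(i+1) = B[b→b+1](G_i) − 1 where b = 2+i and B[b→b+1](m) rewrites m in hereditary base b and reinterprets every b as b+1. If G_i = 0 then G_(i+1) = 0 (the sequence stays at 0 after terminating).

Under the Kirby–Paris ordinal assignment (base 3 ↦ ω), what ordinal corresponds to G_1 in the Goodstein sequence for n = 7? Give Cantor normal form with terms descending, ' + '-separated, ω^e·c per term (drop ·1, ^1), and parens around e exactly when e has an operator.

step 0: 7 = 2^2 + 2 + 1; sub 3 for 2: 3^3 + 3 + 1; = 31; G_1 = 31−1 = 30
step 1: 30 = 3^3 + 3; sub 4 for 3: 4^4 + 4; = 260; G_2 = 260−1 = 259

ω^ω + ω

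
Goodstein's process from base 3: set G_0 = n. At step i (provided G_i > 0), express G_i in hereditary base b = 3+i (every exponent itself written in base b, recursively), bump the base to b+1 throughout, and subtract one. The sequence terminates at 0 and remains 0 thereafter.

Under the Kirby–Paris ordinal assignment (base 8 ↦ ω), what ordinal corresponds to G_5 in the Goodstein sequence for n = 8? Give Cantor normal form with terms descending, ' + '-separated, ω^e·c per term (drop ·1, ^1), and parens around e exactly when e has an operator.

ω + 3

8 —HB3→ 2·3 + 2 —bump→ 2·4 + 2 = 10 —(−1)→ 9
9 —HB4→ 2·4 + 1 —bump→ 2·5 + 1 = 11 —(−1)→ 10
10 —HB5→ 2·5 —bump→ 2·6 = 12 —(−1)→ 11
11 —HB6→ 6 + 5 —bump→ 7 + 5 = 12 —(−1)→ 11
11 —HB7→ 7 + 4 —bump→ 8 + 4 = 12 —(−1)→ 11
11 —HB8→ 8 + 3 —bump→ 9 + 3 = 12 —(−1)→ 11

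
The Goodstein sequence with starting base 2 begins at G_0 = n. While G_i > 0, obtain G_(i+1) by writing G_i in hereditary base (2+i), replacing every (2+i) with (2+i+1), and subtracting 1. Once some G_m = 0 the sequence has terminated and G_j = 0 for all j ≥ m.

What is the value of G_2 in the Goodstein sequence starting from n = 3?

i=0: 3 = 2 + 1 (b=2); 2→3: 3 + 1 = 4; 4−1 = 3
i=1: 3 = 3 (b=3); 3→4: 4 = 4; 4−1 = 3
i=2: 3 = 3 (b=4); 4→5: 3 = 3; 3−1 = 2

3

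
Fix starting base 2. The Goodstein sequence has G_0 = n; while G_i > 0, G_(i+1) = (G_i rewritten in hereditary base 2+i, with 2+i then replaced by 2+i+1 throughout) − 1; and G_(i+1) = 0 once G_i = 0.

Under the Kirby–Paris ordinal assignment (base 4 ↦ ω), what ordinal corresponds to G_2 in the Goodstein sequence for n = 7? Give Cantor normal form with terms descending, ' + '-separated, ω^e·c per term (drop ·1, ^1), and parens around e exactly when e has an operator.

(0) 7|_2 = 2^2 + 2 + 1 ↦ 3^3 + 3 + 1|_3 = 31 ⇒ 30
(1) 30|_3 = 3^3 + 3 ↦ 4^4 + 4|_4 = 260 ⇒ 259

ω^ω + 3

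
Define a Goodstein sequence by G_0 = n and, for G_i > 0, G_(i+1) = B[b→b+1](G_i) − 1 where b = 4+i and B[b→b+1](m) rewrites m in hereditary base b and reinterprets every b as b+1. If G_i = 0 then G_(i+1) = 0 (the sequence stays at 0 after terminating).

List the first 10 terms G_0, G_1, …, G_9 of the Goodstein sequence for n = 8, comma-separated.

step 0: 8 = 2·4; sub 5 for 4: 2·5; = 10; G_1 = 10−1 = 9
step 1: 9 = 5 + 4; sub 6 for 5: 6 + 4; = 10; G_2 = 10−1 = 9
step 2: 9 = 6 + 3; sub 7 for 6: 7 + 3; = 10; G_3 = 10−1 = 9
step 3: 9 = 7 + 2; sub 8 for 7: 8 + 2; = 10; G_4 = 10−1 = 9
step 4: 9 = 8 + 1; sub 9 for 8: 9 + 1; = 10; G_5 = 10−1 = 9
step 5: 9 = 9; sub 10 for 9: 10; = 10; G_6 = 10−1 = 9
step 6: 9 = 9; sub 11 for 10: 9; = 9; G_7 = 9−1 = 8
step 7: 8 = 8; sub 12 for 11: 8; = 8; G_8 = 8−1 = 7
step 8: 7 = 7; sub 13 for 12: 7; = 7; G_9 = 7−1 = 6

8, 9, 9, 9, 9, 9, 9, 8, 7, 6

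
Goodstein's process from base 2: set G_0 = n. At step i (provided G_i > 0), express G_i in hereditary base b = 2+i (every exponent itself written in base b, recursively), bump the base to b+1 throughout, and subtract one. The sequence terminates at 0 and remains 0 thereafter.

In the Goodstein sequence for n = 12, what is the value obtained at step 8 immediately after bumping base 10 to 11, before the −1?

G_0=12  [base 2] 2^(2 + 1) + 2^2  →[2↦3]→  3^(3 + 1) + 3^3 = 108  −1 ⇒ G_1=107
G_1=107  [base 3] 3^(3 + 1) + 2·3^2 + 2·3 + 2  →[3↦4]→  4^(4 + 1) + 2·4^2 + 2·4 + 2 = 1066  −1 ⇒ G_2=1065
G_2=1065  [base 4] 4^(4 + 1) + 2·4^2 + 2·4 + 1  →[4↦5]→  5^(5 + 1) + 2·5^2 + 2·5 + 1 = 15686  −1 ⇒ G_3=15685
G_3=15685  [base 5] 5^(5 + 1) + 2·5^2 + 2·5  →[5↦6]→  6^(6 + 1) + 2·6^2 + 2·6 = 280020  −1 ⇒ G_4=280019
G_4=280019  [base 6] 6^(6 + 1) + 2·6^2 + 6 + 5  →[6↦7]→  7^(7 + 1) + 2·7^2 + 7 + 5 = 5764911  −1 ⇒ G_5=5764910
G_5=5764910  [base 7] 7^(7 + 1) + 2·7^2 + 7 + 4  →[7↦8]→  8^(8 + 1) + 2·8^2 + 8 + 4 = 134217868  −1 ⇒ G_6=134217867
G_6=134217867  [base 8] 8^(8 + 1) + 2·8^2 + 8 + 3  →[8↦9]→  9^(9 + 1) + 2·9^2 + 9 + 3 = 3486784575  −1 ⇒ G_7=3486784574
G_7=3486784574  [base 9] 9^(9 + 1) + 2·9^2 + 9 + 2  →[9↦10]→  10^(10 + 1) + 2·10^2 + 10 + 2 = 100000000212  −1 ⇒ G_8=100000000211

3138428376975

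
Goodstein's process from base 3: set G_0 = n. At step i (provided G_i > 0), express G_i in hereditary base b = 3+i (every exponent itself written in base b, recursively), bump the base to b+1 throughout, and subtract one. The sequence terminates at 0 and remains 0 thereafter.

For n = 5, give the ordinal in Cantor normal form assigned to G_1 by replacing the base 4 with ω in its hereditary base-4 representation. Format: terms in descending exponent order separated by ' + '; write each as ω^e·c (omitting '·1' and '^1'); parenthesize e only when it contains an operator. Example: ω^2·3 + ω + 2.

ω + 1

G_0=5  [base 3] 3 + 2  →[3↦4]→  4 + 2 = 6  −1 ⇒ G_1=5
G_1=5  [base 4] 4 + 1  →[4↦5]→  5 + 1 = 6  −1 ⇒ G_2=5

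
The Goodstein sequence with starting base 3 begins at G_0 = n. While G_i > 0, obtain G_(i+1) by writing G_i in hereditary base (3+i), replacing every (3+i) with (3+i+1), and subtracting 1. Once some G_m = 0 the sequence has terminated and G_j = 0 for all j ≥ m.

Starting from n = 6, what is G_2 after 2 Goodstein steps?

base 3: 6 = 2·3; at 4: 2·4 = 8; next = 7
base 4: 7 = 4 + 3; at 5: 5 + 3 = 8; next = 7

7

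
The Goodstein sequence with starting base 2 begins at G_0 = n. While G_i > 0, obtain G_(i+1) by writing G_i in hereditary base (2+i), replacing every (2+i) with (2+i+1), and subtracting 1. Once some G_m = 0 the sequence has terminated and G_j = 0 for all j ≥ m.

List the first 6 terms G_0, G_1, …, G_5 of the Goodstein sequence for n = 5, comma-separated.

[0] 5 ≡ 2^2 + 1 (base 2). Lift 3: 28. −1: 27.
[1] 27 ≡ 3^3 (base 3). Lift 4: 256. −1: 255.
[2] 255 ≡ 3·4^3 + 3·4^2 + 3·4 + 3 (base 4). Lift 5: 468. −1: 467.
[3] 467 ≡ 3·5^3 + 3·5^2 + 3·5 + 2 (base 5). Lift 6: 776. −1: 775.
[4] 775 ≡ 3·6^3 + 3·6^2 + 3·6 + 1 (base 6). Lift 7: 1198. −1: 1197.

5, 27, 255, 467, 775, 1197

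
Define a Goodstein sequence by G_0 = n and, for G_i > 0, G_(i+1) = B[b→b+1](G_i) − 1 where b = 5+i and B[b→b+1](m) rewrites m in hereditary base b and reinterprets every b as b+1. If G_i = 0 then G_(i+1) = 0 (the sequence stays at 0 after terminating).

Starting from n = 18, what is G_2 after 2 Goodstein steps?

22

[0] 18 ≡ 3·5 + 3 (base 5). Lift 6: 21. −1: 20.
[1] 20 ≡ 3·6 + 2 (base 6). Lift 7: 23. −1: 22.
[2] 22 ≡ 3·7 + 1 (base 7). Lift 8: 25. −1: 24.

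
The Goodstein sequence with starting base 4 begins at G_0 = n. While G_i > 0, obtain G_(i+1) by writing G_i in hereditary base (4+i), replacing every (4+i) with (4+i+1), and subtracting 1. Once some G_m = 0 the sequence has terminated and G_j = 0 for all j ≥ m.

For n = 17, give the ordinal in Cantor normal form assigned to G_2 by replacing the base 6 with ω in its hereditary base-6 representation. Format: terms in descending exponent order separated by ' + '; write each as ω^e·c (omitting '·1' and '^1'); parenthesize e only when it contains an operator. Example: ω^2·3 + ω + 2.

ω·5 + 5

G_0=17  [base 4] 4^2 + 1  →[4↦5]→  5^2 + 1 = 26  −1 ⇒ G_1=25
G_1=25  [base 5] 5^2  →[5↦6]→  6^2 = 36  −1 ⇒ G_2=35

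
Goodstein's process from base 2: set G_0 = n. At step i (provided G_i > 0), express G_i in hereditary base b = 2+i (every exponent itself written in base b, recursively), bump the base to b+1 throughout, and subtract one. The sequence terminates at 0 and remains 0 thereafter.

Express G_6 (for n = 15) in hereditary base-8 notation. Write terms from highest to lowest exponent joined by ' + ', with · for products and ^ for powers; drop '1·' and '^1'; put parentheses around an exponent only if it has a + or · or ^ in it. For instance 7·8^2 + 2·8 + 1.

8^(8 + 1) + 7·8^7 + 7·8^6 + 7·8^5 + 7·8^4 + 7·8^3 + 7·8^2 + 7·8 + 7

(0) 15|_2 = 2^(2 + 1) + 2^2 + 2 + 1 ↦ 3^(3 + 1) + 3^3 + 3 + 1|_3 = 112 ⇒ 111
(1) 111|_3 = 3^(3 + 1) + 3^3 + 3 ↦ 4^(4 + 1) + 4^4 + 4|_4 = 1284 ⇒ 1283
(2) 1283|_4 = 4^(4 + 1) + 4^4 + 3 ↦ 5^(5 + 1) + 5^5 + 3|_5 = 18753 ⇒ 18752
(3) 18752|_5 = 5^(5 + 1) + 5^5 + 2 ↦ 6^(6 + 1) + 6^6 + 2|_6 = 326594 ⇒ 326593
(4) 326593|_6 = 6^(6 + 1) + 6^6 + 1 ↦ 7^(7 + 1) + 7^7 + 1|_7 = 6588345 ⇒ 6588344
(5) 6588344|_7 = 7^(7 + 1) + 7^7 ↦ 8^(8 + 1) + 8^8|_8 = 150994944 ⇒ 150994943
(6) 150994943|_8 = 8^(8 + 1) + 7·8^7 + 7·8^6 + 7·8^5 + 7·8^4 + 7·8^3 + 7·8^2 + 7·8 + 7 ↦ 9^(9 + 1) + 7·9^7 + 7·9^6 + 7·9^5 + 7·9^4 + 7·9^3 + 7·9^2 + 7·9 + 7|_9 = 3524450281 ⇒ 3524450280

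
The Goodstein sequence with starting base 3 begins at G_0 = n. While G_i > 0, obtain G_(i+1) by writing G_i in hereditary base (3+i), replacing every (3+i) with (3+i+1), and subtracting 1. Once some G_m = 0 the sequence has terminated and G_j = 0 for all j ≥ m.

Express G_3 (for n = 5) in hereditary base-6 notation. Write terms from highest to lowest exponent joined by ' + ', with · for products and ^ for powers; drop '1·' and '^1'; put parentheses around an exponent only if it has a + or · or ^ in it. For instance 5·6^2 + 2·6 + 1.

base 3: 5 = 3 + 2; at 4: 4 + 2 = 6; next = 5
base 4: 5 = 4 + 1; at 5: 5 + 1 = 6; next = 5
base 5: 5 = 5; at 6: 6 = 6; next = 5
base 6: 5 = 5; at 7: 5 = 5; next = 4

5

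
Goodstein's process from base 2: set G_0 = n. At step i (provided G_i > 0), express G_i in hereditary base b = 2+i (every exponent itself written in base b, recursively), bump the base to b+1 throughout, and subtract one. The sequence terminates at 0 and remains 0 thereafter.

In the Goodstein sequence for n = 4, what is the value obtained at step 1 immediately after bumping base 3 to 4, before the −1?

4 —HB2→ 2^2 —bump→ 3^3 = 27 —(−1)→ 26
26 —HB3→ 2·3^2 + 2·3 + 2 —bump→ 2·4^2 + 2·4 + 2 = 42 —(−1)→ 41

42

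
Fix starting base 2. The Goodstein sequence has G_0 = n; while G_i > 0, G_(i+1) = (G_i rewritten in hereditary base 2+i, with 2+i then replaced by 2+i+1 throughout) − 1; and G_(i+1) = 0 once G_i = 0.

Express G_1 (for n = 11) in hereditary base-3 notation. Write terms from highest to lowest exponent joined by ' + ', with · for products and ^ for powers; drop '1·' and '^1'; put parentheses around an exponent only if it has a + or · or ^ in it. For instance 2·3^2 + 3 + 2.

11 —HB2→ 2^(2 + 1) + 2 + 1 —bump→ 3^(3 + 1) + 3 + 1 = 85 —(−1)→ 84
84 —HB3→ 3^(3 + 1) + 3 —bump→ 4^(4 + 1) + 4 = 1028 —(−1)→ 1027

3^(3 + 1) + 3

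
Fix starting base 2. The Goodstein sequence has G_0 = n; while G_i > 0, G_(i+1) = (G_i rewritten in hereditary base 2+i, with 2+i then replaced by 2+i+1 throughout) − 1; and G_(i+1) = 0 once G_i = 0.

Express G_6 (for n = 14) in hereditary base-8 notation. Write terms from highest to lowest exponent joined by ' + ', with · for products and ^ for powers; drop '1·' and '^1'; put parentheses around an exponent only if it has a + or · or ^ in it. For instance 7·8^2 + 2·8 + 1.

(0) 14|_2 = 2^(2 + 1) + 2^2 + 2 ↦ 3^(3 + 1) + 3^3 + 3|_3 = 111 ⇒ 110
(1) 110|_3 = 3^(3 + 1) + 3^3 + 2 ↦ 4^(4 + 1) + 4^4 + 2|_4 = 1282 ⇒ 1281
(2) 1281|_4 = 4^(4 + 1) + 4^4 + 1 ↦ 5^(5 + 1) + 5^5 + 1|_5 = 18751 ⇒ 18750
(3) 18750|_5 = 5^(5 + 1) + 5^5 ↦ 6^(6 + 1) + 6^6|_6 = 326592 ⇒ 326591
(4) 326591|_6 = 6^(6 + 1) + 5·6^5 + 5·6^4 + 5·6^3 + 5·6^2 + 5·6 + 5 ↦ 7^(7 + 1) + 5·7^5 + 5·7^4 + 5·7^3 + 5·7^2 + 5·7 + 5|_7 = 5862841 ⇒ 5862840
(5) 5862840|_7 = 7^(7 + 1) + 5·7^5 + 5·7^4 + 5·7^3 + 5·7^2 + 5·7 + 4 ↦ 8^(8 + 1) + 5·8^5 + 5·8^4 + 5·8^3 + 5·8^2 + 5·8 + 4|_8 = 134404972 ⇒ 134404971
(6) 134404971|_8 = 8^(8 + 1) + 5·8^5 + 5·8^4 + 5·8^3 + 5·8^2 + 5·8 + 3 ↦ 9^(9 + 1) + 5·9^5 + 5·9^4 + 5·9^3 + 5·9^2 + 5·9 + 3|_9 = 3487116549 ⇒ 3487116548

8^(8 + 1) + 5·8^5 + 5·8^4 + 5·8^3 + 5·8^2 + 5·8 + 3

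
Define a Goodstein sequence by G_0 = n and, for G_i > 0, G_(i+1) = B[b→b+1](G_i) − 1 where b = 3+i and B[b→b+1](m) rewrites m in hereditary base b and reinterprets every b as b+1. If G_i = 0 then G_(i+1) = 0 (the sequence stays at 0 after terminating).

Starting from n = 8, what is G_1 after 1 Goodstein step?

8 —HB3→ 2·3 + 2 —bump→ 2·4 + 2 = 10 —(−1)→ 9
9 —HB4→ 2·4 + 1 —bump→ 2·5 + 1 = 11 —(−1)→ 10

9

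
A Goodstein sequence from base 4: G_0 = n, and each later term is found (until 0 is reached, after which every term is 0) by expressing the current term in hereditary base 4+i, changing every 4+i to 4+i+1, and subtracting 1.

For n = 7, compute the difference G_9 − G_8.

-1

G_0 = 7. HB_4(7) = 4 + 3. Bump = 8. G_1 = 7.
G_1 = 7. HB_5(7) = 5 + 2. Bump = 8. G_2 = 7.
G_2 = 7. HB_6(7) = 6 + 1. Bump = 8. G_3 = 7.
G_3 = 7. HB_7(7) = 7. Bump = 8. G_4 = 7.
G_4 = 7. HB_8(7) = 7. Bump = 7. G_5 = 6.
G_5 = 6. HB_9(6) = 6. Bump = 6. G_6 = 5.
G_6 = 5. HB_10(5) = 5. Bump = 5. G_7 = 4.
G_7 = 4. HB_11(4) = 4. Bump = 4. G_8 = 3.
G_8 = 3. HB_12(3) = 3. Bump = 3. G_9 = 2.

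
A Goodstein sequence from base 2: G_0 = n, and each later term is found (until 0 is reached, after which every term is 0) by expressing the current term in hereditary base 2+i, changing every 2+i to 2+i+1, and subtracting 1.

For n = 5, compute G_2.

[0] 5 ≡ 2^2 + 1 (base 2). Lift 3: 28. −1: 27.
[1] 27 ≡ 3^3 (base 3). Lift 4: 256. −1: 255.

255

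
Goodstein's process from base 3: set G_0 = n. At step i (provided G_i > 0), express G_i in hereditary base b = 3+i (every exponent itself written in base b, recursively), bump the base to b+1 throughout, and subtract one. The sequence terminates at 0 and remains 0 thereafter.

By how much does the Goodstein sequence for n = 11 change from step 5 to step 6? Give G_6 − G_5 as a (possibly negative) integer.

4

base 3: 11 = 3^2 + 2; at 4: 4^2 + 2 = 18; next = 17
base 4: 17 = 4^2 + 1; at 5: 5^2 + 1 = 26; next = 25
base 5: 25 = 5^2; at 6: 6^2 = 36; next = 35
base 6: 35 = 5·6 + 5; at 7: 5·7 + 5 = 40; next = 39
base 7: 39 = 5·7 + 4; at 8: 5·8 + 4 = 44; next = 43
base 8: 43 = 5·8 + 3; at 9: 5·9 + 3 = 48; next = 47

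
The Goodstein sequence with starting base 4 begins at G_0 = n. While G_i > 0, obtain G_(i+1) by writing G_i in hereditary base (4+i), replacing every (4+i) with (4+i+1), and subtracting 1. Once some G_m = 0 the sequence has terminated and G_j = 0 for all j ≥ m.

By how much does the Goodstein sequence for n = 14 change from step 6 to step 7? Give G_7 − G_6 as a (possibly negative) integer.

step 0: 14 = 3·4 + 2; sub 5 for 4: 3·5 + 2; = 17; G_1 = 17−1 = 16
step 1: 16 = 3·5 + 1; sub 6 for 5: 3·6 + 1; = 19; G_2 = 19−1 = 18
step 2: 18 = 3·6; sub 7 for 6: 3·7; = 21; G_3 = 21−1 = 20
step 3: 20 = 2·7 + 6; sub 8 for 7: 2·8 + 6; = 22; G_4 = 22−1 = 21
step 4: 21 = 2·8 + 5; sub 9 for 8: 2·9 + 5; = 23; G_5 = 23−1 = 22
step 5: 22 = 2·9 + 4; sub 10 for 9: 2·10 + 4; = 24; G_6 = 24−1 = 23
step 6: 23 = 2·10 + 3; sub 11 for 10: 2·11 + 3; = 25; G_7 = 25−1 = 24

1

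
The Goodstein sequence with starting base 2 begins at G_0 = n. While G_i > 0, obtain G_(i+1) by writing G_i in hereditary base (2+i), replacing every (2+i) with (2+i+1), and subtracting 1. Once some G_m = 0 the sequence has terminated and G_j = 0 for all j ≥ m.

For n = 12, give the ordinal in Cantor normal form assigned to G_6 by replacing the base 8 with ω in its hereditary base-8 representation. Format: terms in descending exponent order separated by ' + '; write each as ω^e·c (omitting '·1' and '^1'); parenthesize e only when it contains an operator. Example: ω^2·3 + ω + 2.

ω^(ω + 1) + ω^2·2 + ω + 3

base 2: 12 = 2^(2 + 1) + 2^2; at 3: 3^(3 + 1) + 3^3 = 108; next = 107
base 3: 107 = 3^(3 + 1) + 2·3^2 + 2·3 + 2; at 4: 4^(4 + 1) + 2·4^2 + 2·4 + 2 = 1066; next = 1065
base 4: 1065 = 4^(4 + 1) + 2·4^2 + 2·4 + 1; at 5: 5^(5 + 1) + 2·5^2 + 2·5 + 1 = 15686; next = 15685
base 5: 15685 = 5^(5 + 1) + 2·5^2 + 2·5; at 6: 6^(6 + 1) + 2·6^2 + 2·6 = 280020; next = 280019
base 6: 280019 = 6^(6 + 1) + 2·6^2 + 6 + 5; at 7: 7^(7 + 1) + 2·7^2 + 7 + 5 = 5764911; next = 5764910
base 7: 5764910 = 7^(7 + 1) + 2·7^2 + 7 + 4; at 8: 8^(8 + 1) + 2·8^2 + 8 + 4 = 134217868; next = 134217867
base 8: 134217867 = 8^(8 + 1) + 2·8^2 + 8 + 3; at 9: 9^(9 + 1) + 2·9^2 + 9 + 3 = 3486784575; next = 3486784574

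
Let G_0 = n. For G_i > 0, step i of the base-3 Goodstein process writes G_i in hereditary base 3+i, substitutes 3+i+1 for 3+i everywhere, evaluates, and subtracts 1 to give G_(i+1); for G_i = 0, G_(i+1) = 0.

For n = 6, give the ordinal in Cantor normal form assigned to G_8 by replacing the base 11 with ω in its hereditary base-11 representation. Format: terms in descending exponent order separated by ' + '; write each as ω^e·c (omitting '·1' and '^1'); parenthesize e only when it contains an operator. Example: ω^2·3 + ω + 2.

G_0=6  [base 3] 2·3  →[3↦4]→  2·4 = 8  −1 ⇒ G_1=7
G_1=7  [base 4] 4 + 3  →[4↦5]→  5 + 3 = 8  −1 ⇒ G_2=7
G_2=7  [base 5] 5 + 2  →[5↦6]→  6 + 2 = 8  −1 ⇒ G_3=7
G_3=7  [base 6] 6 + 1  →[6↦7]→  7 + 1 = 8  −1 ⇒ G_4=7
G_4=7  [base 7] 7  →[7↦8]→  8 = 8  −1 ⇒ G_5=7
G_5=7  [base 8] 7  →[8↦9]→  7 = 7  −1 ⇒ G_6=6
G_6=6  [base 9] 6  →[9↦10]→  6 = 6  −1 ⇒ G_7=5
G_7=5  [base 10] 5  →[10↦11]→  5 = 5  −1 ⇒ G_8=4

4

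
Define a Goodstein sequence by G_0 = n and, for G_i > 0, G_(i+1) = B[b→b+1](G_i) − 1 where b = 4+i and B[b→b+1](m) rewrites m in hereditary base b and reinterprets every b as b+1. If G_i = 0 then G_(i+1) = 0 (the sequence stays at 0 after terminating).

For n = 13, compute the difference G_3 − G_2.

G_0=13  [base 4] 3·4 + 1  →[4↦5]→  3·5 + 1 = 16  −1 ⇒ G_1=15
G_1=15  [base 5] 3·5  →[5↦6]→  3·6 = 18  −1 ⇒ G_2=17
G_2=17  [base 6] 2·6 + 5  →[6↦7]→  2·7 + 5 = 19  −1 ⇒ G_3=18

1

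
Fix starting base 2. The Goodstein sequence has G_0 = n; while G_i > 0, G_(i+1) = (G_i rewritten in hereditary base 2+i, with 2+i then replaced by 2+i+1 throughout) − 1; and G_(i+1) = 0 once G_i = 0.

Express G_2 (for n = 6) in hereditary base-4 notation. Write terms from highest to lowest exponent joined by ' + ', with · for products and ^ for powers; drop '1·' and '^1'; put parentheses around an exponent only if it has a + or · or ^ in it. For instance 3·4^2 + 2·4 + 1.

4^4 + 1

step 0: 6 = 2^2 + 2; sub 3 for 2: 3^3 + 3; = 30; G_1 = 30−1 = 29
step 1: 29 = 3^3 + 2; sub 4 for 3: 4^4 + 2; = 258; G_2 = 258−1 = 257
step 2: 257 = 4^4 + 1; sub 5 for 4: 5^5 + 1; = 3126; G_3 = 3126−1 = 3125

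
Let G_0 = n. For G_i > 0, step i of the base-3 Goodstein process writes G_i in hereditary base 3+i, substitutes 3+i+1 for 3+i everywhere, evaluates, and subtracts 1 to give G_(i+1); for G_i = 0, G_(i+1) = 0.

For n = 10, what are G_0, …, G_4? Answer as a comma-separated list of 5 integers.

[0] 10 ≡ 3^2 + 1 (base 3). Lift 4: 17. −1: 16.
[1] 16 ≡ 4^2 (base 4). Lift 5: 25. −1: 24.
[2] 24 ≡ 4·5 + 4 (base 5). Lift 6: 28. −1: 27.
[3] 27 ≡ 4·6 + 3 (base 6). Lift 7: 31. −1: 30.

10, 16, 24, 27, 30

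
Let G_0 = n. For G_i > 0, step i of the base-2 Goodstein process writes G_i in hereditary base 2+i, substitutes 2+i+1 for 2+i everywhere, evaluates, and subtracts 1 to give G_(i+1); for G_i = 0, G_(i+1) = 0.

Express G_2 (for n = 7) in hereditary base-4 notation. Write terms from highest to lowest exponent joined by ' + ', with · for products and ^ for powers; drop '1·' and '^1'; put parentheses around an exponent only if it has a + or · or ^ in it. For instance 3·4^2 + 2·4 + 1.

4^4 + 3

i=0: 7 = 2^2 + 2 + 1 (b=2); 2→3: 3^3 + 3 + 1 = 31; 31−1 = 30
i=1: 30 = 3^3 + 3 (b=3); 3→4: 4^4 + 4 = 260; 260−1 = 259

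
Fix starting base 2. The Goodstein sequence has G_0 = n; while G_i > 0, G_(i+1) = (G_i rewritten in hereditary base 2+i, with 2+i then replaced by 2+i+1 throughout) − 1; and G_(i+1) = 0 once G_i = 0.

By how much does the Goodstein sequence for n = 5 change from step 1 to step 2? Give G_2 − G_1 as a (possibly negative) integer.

i=0: 5 = 2^2 + 1 (b=2); 2→3: 3^3 + 1 = 28; 28−1 = 27
i=1: 27 = 3^3 (b=3); 3→4: 4^4 = 256; 256−1 = 255

228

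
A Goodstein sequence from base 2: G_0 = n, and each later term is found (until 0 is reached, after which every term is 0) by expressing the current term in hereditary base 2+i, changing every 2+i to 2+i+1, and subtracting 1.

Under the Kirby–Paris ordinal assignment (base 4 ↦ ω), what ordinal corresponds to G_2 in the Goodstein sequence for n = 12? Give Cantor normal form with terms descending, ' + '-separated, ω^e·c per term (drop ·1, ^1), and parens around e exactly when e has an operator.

(0) 12|_2 = 2^(2 + 1) + 2^2 ↦ 3^(3 + 1) + 3^3|_3 = 108 ⇒ 107
(1) 107|_3 = 3^(3 + 1) + 2·3^2 + 2·3 + 2 ↦ 4^(4 + 1) + 2·4^2 + 2·4 + 2|_4 = 1066 ⇒ 1065

ω^(ω + 1) + ω^2·2 + ω·2 + 1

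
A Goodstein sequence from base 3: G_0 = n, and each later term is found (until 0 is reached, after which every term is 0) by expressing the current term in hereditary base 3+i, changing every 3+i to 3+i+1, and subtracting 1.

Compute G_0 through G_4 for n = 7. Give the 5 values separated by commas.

base 3: 7 = 2·3 + 1; at 4: 2·4 + 1 = 9; next = 8
base 4: 8 = 2·4; at 5: 2·5 = 10; next = 9
base 5: 9 = 5 + 4; at 6: 6 + 4 = 10; next = 9
base 6: 9 = 6 + 3; at 7: 7 + 3 = 10; next = 9

7, 8, 9, 9, 9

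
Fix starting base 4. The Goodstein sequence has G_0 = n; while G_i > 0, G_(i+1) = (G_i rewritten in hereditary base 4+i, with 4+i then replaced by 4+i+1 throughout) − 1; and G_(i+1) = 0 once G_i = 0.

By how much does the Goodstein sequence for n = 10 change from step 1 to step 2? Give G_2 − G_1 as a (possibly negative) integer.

base 4: 10 = 2·4 + 2; at 5: 2·5 + 2 = 12; next = 11
base 5: 11 = 2·5 + 1; at 6: 2·6 + 1 = 13; next = 12

1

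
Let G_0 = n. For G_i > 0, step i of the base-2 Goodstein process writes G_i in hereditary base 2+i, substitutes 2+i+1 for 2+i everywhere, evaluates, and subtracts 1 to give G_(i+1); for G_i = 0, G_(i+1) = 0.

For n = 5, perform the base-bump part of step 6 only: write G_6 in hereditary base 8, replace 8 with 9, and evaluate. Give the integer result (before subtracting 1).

G_0=5  [base 2] 2^2 + 1  →[2↦3]→  3^3 + 1 = 28  −1 ⇒ G_1=27
G_1=27  [base 3] 3^3  →[3↦4]→  4^4 = 256  −1 ⇒ G_2=255
G_2=255  [base 4] 3·4^3 + 3·4^2 + 3·4 + 3  →[4↦5]→  3·5^3 + 3·5^2 + 3·5 + 3 = 468  −1 ⇒ G_3=467
G_3=467  [base 5] 3·5^3 + 3·5^2 + 3·5 + 2  →[5↦6]→  3·6^3 + 3·6^2 + 3·6 + 2 = 776  −1 ⇒ G_4=775
G_4=775  [base 6] 3·6^3 + 3·6^2 + 3·6 + 1  →[6↦7]→  3·7^3 + 3·7^2 + 3·7 + 1 = 1198  −1 ⇒ G_5=1197
G_5=1197  [base 7] 3·7^3 + 3·7^2 + 3·7  →[7↦8]→  3·8^3 + 3·8^2 + 3·8 = 1752  −1 ⇒ G_6=1751

2455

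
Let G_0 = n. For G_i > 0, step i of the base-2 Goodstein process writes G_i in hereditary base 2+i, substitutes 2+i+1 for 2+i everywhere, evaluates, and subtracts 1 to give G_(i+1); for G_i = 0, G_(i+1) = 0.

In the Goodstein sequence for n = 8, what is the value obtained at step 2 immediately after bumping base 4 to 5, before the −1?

6311

base 2: 8 = 2^(2 + 1); at 3: 3^(3 + 1) = 81; next = 80
base 3: 80 = 2·3^3 + 2·3^2 + 2·3 + 2; at 4: 2·4^4 + 2·4^2 + 2·4 + 2 = 554; next = 553
base 4: 553 = 2·4^4 + 2·4^2 + 2·4 + 1; at 5: 2·5^5 + 2·5^2 + 2·5 + 1 = 6311; next = 6310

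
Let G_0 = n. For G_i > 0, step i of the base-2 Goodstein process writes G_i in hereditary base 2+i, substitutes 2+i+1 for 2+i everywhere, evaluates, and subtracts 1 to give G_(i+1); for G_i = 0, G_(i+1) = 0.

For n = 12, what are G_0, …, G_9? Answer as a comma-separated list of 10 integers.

12, 107, 1065, 15685, 280019, 5764910, 134217867, 3486784574, 100000000211, 3138428376974

12 —HB2→ 2^(2 + 1) + 2^2 —bump→ 3^(3 + 1) + 3^3 = 108 —(−1)→ 107
107 —HB3→ 3^(3 + 1) + 2·3^2 + 2·3 + 2 —bump→ 4^(4 + 1) + 2·4^2 + 2·4 + 2 = 1066 —(−1)→ 1065
1065 —HB4→ 4^(4 + 1) + 2·4^2 + 2·4 + 1 —bump→ 5^(5 + 1) + 2·5^2 + 2·5 + 1 = 15686 —(−1)→ 15685
15685 —HB5→ 5^(5 + 1) + 2·5^2 + 2·5 —bump→ 6^(6 + 1) + 2·6^2 + 2·6 = 280020 —(−1)→ 280019
280019 —HB6→ 6^(6 + 1) + 2·6^2 + 6 + 5 —bump→ 7^(7 + 1) + 2·7^2 + 7 + 5 = 5764911 —(−1)→ 5764910
5764910 —HB7→ 7^(7 + 1) + 2·7^2 + 7 + 4 —bump→ 8^(8 + 1) + 2·8^2 + 8 + 4 = 134217868 —(−1)→ 134217867
134217867 —HB8→ 8^(8 + 1) + 2·8^2 + 8 + 3 —bump→ 9^(9 + 1) + 2·9^2 + 9 + 3 = 3486784575 —(−1)→ 3486784574
3486784574 —HB9→ 9^(9 + 1) + 2·9^2 + 9 + 2 —bump→ 10^(10 + 1) + 2·10^2 + 10 + 2 = 100000000212 —(−1)→ 100000000211
100000000211 —HB10→ 10^(10 + 1) + 2·10^2 + 10 + 1 —bump→ 11^(11 + 1) + 2·11^2 + 11 + 1 = 3138428376975 —(−1)→ 3138428376974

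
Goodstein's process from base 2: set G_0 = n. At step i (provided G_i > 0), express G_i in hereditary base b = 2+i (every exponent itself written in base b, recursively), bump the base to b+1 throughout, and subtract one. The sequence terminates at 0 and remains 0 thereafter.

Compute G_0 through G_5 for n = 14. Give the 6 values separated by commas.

14, 110, 1281, 18750, 326591, 5862840

i=0: 14 = 2^(2 + 1) + 2^2 + 2 (b=2); 2→3: 3^(3 + 1) + 3^3 + 3 = 111; 111−1 = 110
i=1: 110 = 3^(3 + 1) + 3^3 + 2 (b=3); 3→4: 4^(4 + 1) + 4^4 + 2 = 1282; 1282−1 = 1281
i=2: 1281 = 4^(4 + 1) + 4^4 + 1 (b=4); 4→5: 5^(5 + 1) + 5^5 + 1 = 18751; 18751−1 = 18750
i=3: 18750 = 5^(5 + 1) + 5^5 (b=5); 5→6: 6^(6 + 1) + 6^6 = 326592; 326592−1 = 326591
i=4: 326591 = 6^(6 + 1) + 5·6^5 + 5·6^4 + 5·6^3 + 5·6^2 + 5·6 + 5 (b=6); 6→7: 7^(7 + 1) + 5·7^5 + 5·7^4 + 5·7^3 + 5·7^2 + 5·7 + 5 = 5862841; 5862841−1 = 5862840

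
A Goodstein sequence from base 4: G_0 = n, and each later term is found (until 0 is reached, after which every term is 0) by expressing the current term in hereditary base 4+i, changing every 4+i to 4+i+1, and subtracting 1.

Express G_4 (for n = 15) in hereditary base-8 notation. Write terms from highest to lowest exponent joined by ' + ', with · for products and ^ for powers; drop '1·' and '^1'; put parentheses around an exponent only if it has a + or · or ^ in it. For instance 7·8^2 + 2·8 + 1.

2·8 + 7

15 —HB4→ 3·4 + 3 —bump→ 3·5 + 3 = 18 —(−1)→ 17
17 —HB5→ 3·5 + 2 —bump→ 3·6 + 2 = 20 —(−1)→ 19
19 —HB6→ 3·6 + 1 —bump→ 3·7 + 1 = 22 —(−1)→ 21
21 —HB7→ 3·7 —bump→ 3·8 = 24 —(−1)→ 23
23 —HB8→ 2·8 + 7 —bump→ 2·9 + 7 = 25 —(−1)→ 24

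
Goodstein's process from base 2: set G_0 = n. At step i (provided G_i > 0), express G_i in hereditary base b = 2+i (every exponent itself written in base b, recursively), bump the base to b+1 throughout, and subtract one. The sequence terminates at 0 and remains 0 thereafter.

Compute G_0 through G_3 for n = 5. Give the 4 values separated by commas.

5 —HB2→ 2^2 + 1 —bump→ 3^3 + 1 = 28 —(−1)→ 27
27 —HB3→ 3^3 —bump→ 4^4 = 256 —(−1)→ 255
255 —HB4→ 3·4^3 + 3·4^2 + 3·4 + 3 —bump→ 3·5^3 + 3·5^2 + 3·5 + 3 = 468 —(−1)→ 467

5, 27, 255, 467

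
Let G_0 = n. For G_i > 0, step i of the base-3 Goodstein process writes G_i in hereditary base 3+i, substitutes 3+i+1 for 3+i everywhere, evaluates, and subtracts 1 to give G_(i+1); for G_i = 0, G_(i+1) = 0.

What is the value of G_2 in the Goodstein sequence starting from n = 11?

25

G_0 = 11. HB_3(11) = 3^2 + 2. Bump = 18. G_1 = 17.
G_1 = 17. HB_4(17) = 4^2 + 1. Bump = 26. G_2 = 25.
G_2 = 25. HB_5(25) = 5^2. Bump = 36. G_3 = 35.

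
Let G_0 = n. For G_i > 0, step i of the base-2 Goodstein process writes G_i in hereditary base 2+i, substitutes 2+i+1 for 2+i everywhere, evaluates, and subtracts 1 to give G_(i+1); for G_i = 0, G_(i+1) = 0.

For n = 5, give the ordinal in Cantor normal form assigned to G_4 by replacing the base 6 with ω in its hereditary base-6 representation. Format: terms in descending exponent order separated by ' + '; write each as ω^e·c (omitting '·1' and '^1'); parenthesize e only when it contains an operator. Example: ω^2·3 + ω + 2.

G_0=5  [base 2] 2^2 + 1  →[2↦3]→  3^3 + 1 = 28  −1 ⇒ G_1=27
G_1=27  [base 3] 3^3  →[3↦4]→  4^4 = 256  −1 ⇒ G_2=255
G_2=255  [base 4] 3·4^3 + 3·4^2 + 3·4 + 3  →[4↦5]→  3·5^3 + 3·5^2 + 3·5 + 3 = 468  −1 ⇒ G_3=467
G_3=467  [base 5] 3·5^3 + 3·5^2 + 3·5 + 2  →[5↦6]→  3·6^3 + 3·6^2 + 3·6 + 2 = 776  −1 ⇒ G_4=775
G_4=775  [base 6] 3·6^3 + 3·6^2 + 3·6 + 1  →[6↦7]→  3·7^3 + 3·7^2 + 3·7 + 1 = 1198  −1 ⇒ G_5=1197

ω^3·3 + ω^2·3 + ω·3 + 1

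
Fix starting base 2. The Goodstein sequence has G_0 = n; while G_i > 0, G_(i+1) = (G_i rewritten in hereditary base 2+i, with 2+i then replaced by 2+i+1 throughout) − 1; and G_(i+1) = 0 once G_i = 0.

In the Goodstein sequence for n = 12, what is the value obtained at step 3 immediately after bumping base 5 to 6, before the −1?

280020

[0] 12 ≡ 2^(2 + 1) + 2^2 (base 2). Lift 3: 108. −1: 107.
[1] 107 ≡ 3^(3 + 1) + 2·3^2 + 2·3 + 2 (base 3). Lift 4: 1066. −1: 1065.
[2] 1065 ≡ 4^(4 + 1) + 2·4^2 + 2·4 + 1 (base 4). Lift 5: 15686. −1: 15685.
[3] 15685 ≡ 5^(5 + 1) + 2·5^2 + 2·5 (base 5). Lift 6: 280020. −1: 280019.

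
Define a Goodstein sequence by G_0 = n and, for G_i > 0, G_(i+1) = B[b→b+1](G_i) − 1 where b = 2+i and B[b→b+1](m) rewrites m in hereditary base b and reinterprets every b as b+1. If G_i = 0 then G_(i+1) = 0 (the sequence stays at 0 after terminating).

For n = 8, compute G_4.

[0] 8 ≡ 2^(2 + 1) (base 2). Lift 3: 81. −1: 80.
[1] 80 ≡ 2·3^3 + 2·3^2 + 2·3 + 2 (base 3). Lift 4: 554. −1: 553.
[2] 553 ≡ 2·4^4 + 2·4^2 + 2·4 + 1 (base 4). Lift 5: 6311. −1: 6310.
[3] 6310 ≡ 2·5^5 + 2·5^2 + 2·5 (base 5). Lift 6: 93396. −1: 93395.
[4] 93395 ≡ 2·6^6 + 2·6^2 + 6 + 5 (base 6). Lift 7: 1647196. −1: 1647195.

93395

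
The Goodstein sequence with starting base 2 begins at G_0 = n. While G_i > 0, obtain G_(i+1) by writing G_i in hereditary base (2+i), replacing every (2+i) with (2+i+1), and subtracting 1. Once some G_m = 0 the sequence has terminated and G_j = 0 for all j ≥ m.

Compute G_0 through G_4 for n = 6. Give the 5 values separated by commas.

6, 29, 257, 3125, 46655

6 —HB2→ 2^2 + 2 —bump→ 3^3 + 3 = 30 —(−1)→ 29
29 —HB3→ 3^3 + 2 —bump→ 4^4 + 2 = 258 —(−1)→ 257
257 —HB4→ 4^4 + 1 —bump→ 5^5 + 1 = 3126 —(−1)→ 3125
3125 —HB5→ 5^5 —bump→ 6^6 = 46656 —(−1)→ 46655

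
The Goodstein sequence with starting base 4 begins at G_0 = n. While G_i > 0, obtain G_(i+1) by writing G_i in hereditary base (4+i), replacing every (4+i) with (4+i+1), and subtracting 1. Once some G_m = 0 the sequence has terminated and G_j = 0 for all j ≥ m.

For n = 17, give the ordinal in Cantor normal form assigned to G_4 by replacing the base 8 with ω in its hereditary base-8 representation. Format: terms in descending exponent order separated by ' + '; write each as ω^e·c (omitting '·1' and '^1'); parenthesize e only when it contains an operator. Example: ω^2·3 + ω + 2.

ω·5 + 3

i=0: 17 = 4^2 + 1 (b=4); 4→5: 5^2 + 1 = 26; 26−1 = 25
i=1: 25 = 5^2 (b=5); 5→6: 6^2 = 36; 36−1 = 35
i=2: 35 = 5·6 + 5 (b=6); 6→7: 5·7 + 5 = 40; 40−1 = 39
i=3: 39 = 5·7 + 4 (b=7); 7→8: 5·8 + 4 = 44; 44−1 = 43
i=4: 43 = 5·8 + 3 (b=8); 8→9: 5·9 + 3 = 48; 48−1 = 47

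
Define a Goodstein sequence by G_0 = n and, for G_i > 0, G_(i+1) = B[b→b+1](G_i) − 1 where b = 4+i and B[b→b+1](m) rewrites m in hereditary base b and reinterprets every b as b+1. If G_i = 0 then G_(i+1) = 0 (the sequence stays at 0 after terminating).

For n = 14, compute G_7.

24

G_0 = 14. HB_4(14) = 3·4 + 2. Bump = 17. G_1 = 16.
G_1 = 16. HB_5(16) = 3·5 + 1. Bump = 19. G_2 = 18.
G_2 = 18. HB_6(18) = 3·6. Bump = 21. G_3 = 20.
G_3 = 20. HB_7(20) = 2·7 + 6. Bump = 22. G_4 = 21.
G_4 = 21. HB_8(21) = 2·8 + 5. Bump = 23. G_5 = 22.
G_5 = 22. HB_9(22) = 2·9 + 4. Bump = 24. G_6 = 23.
G_6 = 23. HB_10(23) = 2·10 + 3. Bump = 25. G_7 = 24.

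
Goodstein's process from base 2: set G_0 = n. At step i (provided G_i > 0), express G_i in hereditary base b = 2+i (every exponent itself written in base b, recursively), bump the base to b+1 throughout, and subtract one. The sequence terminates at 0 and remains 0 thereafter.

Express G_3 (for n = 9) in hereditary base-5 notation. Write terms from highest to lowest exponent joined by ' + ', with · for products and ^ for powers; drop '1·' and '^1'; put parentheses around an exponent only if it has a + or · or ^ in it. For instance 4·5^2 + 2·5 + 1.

[0] 9 ≡ 2^(2 + 1) + 1 (base 2). Lift 3: 82. −1: 81.
[1] 81 ≡ 3^(3 + 1) (base 3). Lift 4: 1024. −1: 1023.
[2] 1023 ≡ 3·4^4 + 3·4^3 + 3·4^2 + 3·4 + 3 (base 4). Lift 5: 9843. −1: 9842.
[3] 9842 ≡ 3·5^5 + 3·5^3 + 3·5^2 + 3·5 + 2 (base 5). Lift 6: 140744. −1: 140743.

3·5^5 + 3·5^3 + 3·5^2 + 3·5 + 2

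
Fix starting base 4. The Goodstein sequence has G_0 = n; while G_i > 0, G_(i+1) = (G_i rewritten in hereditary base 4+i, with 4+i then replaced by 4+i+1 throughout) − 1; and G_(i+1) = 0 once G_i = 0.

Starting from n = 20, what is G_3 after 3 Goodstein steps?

51

i=0: 20 = 4^2 + 4 (b=4); 4→5: 5^2 + 5 = 30; 30−1 = 29
i=1: 29 = 5^2 + 4 (b=5); 5→6: 6^2 + 4 = 40; 40−1 = 39
i=2: 39 = 6^2 + 3 (b=6); 6→7: 7^2 + 3 = 52; 52−1 = 51
i=3: 51 = 7^2 + 2 (b=7); 7→8: 8^2 + 2 = 66; 66−1 = 65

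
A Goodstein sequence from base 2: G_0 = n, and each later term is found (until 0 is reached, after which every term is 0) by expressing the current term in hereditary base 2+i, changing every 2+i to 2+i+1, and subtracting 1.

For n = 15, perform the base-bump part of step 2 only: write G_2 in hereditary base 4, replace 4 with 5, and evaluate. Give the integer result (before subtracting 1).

[0] 15 ≡ 2^(2 + 1) + 2^2 + 2 + 1 (base 2). Lift 3: 112. −1: 111.
[1] 111 ≡ 3^(3 + 1) + 3^3 + 3 (base 3). Lift 4: 1284. −1: 1283.
[2] 1283 ≡ 4^(4 + 1) + 4^4 + 3 (base 4). Lift 5: 18753. −1: 18752.

18753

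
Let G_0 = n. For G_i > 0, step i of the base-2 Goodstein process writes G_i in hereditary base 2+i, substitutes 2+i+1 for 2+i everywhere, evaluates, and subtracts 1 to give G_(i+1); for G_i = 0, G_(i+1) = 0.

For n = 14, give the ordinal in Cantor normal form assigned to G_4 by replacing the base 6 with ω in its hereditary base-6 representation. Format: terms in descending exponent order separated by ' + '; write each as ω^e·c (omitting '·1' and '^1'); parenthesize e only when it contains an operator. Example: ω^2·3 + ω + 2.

ω^(ω + 1) + ω^5·5 + ω^4·5 + ω^3·5 + ω^2·5 + ω·5 + 5

step 0: 14 = 2^(2 + 1) + 2^2 + 2; sub 3 for 2: 3^(3 + 1) + 3^3 + 3; = 111; G_1 = 111−1 = 110
step 1: 110 = 3^(3 + 1) + 3^3 + 2; sub 4 for 3: 4^(4 + 1) + 4^4 + 2; = 1282; G_2 = 1282−1 = 1281
step 2: 1281 = 4^(4 + 1) + 4^4 + 1; sub 5 for 4: 5^(5 + 1) + 5^5 + 1; = 18751; G_3 = 18751−1 = 18750
step 3: 18750 = 5^(5 + 1) + 5^5; sub 6 for 5: 6^(6 + 1) + 6^6; = 326592; G_4 = 326592−1 = 326591
step 4: 326591 = 6^(6 + 1) + 5·6^5 + 5·6^4 + 5·6^3 + 5·6^2 + 5·6 + 5; sub 7 for 6: 7^(7 + 1) + 5·7^5 + 5·7^4 + 5·7^3 + 5·7^2 + 5·7 + 5; = 5862841; G_5 = 5862841−1 = 5862840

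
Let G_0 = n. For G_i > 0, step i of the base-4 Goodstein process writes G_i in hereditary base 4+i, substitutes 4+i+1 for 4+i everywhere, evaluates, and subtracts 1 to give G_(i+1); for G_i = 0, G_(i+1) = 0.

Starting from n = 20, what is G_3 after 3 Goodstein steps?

G_0=20  [base 4] 4^2 + 4  →[4↦5]→  5^2 + 5 = 30  −1 ⇒ G_1=29
G_1=29  [base 5] 5^2 + 4  →[5↦6]→  6^2 + 4 = 40  −1 ⇒ G_2=39
G_2=39  [base 6] 6^2 + 3  →[6↦7]→  7^2 + 3 = 52  −1 ⇒ G_3=51
G_3=51  [base 7] 7^2 + 2  →[7↦8]→  8^2 + 2 = 66  −1 ⇒ G_4=65

51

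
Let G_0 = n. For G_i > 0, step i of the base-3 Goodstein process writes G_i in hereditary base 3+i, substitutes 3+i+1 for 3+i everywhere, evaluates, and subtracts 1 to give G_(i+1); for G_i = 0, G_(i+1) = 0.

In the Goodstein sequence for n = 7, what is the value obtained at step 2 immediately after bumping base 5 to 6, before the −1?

10

i=0: 7 = 2·3 + 1 (b=3); 3→4: 2·4 + 1 = 9; 9−1 = 8
i=1: 8 = 2·4 (b=4); 4→5: 2·5 = 10; 10−1 = 9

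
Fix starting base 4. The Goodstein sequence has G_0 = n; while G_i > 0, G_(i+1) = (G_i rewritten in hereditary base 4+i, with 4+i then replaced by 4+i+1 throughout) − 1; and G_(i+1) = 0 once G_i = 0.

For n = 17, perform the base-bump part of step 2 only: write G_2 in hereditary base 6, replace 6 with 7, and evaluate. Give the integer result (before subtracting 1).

40

G_0=17  [base 4] 4^2 + 1  →[4↦5]→  5^2 + 1 = 26  −1 ⇒ G_1=25
G_1=25  [base 5] 5^2  →[5↦6]→  6^2 = 36  −1 ⇒ G_2=35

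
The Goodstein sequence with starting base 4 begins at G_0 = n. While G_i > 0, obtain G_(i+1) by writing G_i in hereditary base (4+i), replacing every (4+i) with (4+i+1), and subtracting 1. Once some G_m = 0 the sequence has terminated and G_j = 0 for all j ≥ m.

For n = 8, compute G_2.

9

[0] 8 ≡ 2·4 (base 4). Lift 5: 10. −1: 9.
[1] 9 ≡ 5 + 4 (base 5). Lift 6: 10. −1: 9.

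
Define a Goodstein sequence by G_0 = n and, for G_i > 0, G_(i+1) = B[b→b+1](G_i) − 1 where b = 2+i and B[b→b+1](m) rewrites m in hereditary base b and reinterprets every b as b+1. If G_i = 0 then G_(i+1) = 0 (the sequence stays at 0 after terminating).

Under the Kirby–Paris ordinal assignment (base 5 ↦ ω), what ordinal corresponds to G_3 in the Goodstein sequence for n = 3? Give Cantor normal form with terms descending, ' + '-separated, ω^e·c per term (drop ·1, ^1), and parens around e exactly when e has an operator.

2

G_0 = 3. HB_2(3) = 2 + 1. Bump = 4. G_1 = 3.
G_1 = 3. HB_3(3) = 3. Bump = 4. G_2 = 3.
G_2 = 3. HB_4(3) = 3. Bump = 3. G_3 = 2.
G_3 = 2. HB_5(2) = 2. Bump = 2. G_4 = 1.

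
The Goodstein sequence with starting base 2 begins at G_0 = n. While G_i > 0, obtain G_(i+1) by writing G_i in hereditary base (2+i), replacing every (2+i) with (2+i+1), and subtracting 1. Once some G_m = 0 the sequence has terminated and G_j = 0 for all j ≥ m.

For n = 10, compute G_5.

10 —HB2→ 2^(2 + 1) + 2 —bump→ 3^(3 + 1) + 3 = 84 —(−1)→ 83
83 —HB3→ 3^(3 + 1) + 2 —bump→ 4^(4 + 1) + 2 = 1026 —(−1)→ 1025
1025 —HB4→ 4^(4 + 1) + 1 —bump→ 5^(5 + 1) + 1 = 15626 —(−1)→ 15625
15625 —HB5→ 5^(5 + 1) —bump→ 6^(6 + 1) = 279936 —(−1)→ 279935
279935 —HB6→ 5·6^6 + 5·6^5 + 5·6^4 + 5·6^3 + 5·6^2 + 5·6 + 5 —bump→ 5·7^7 + 5·7^5 + 5·7^4 + 5·7^3 + 5·7^2 + 5·7 + 5 = 4215755 —(−1)→ 4215754
4215754 —HB7→ 5·7^7 + 5·7^5 + 5·7^4 + 5·7^3 + 5·7^2 + 5·7 + 4 —bump→ 5·8^8 + 5·8^5 + 5·8^4 + 5·8^3 + 5·8^2 + 5·8 + 4 = 84073324 —(−1)→ 84073323

4215754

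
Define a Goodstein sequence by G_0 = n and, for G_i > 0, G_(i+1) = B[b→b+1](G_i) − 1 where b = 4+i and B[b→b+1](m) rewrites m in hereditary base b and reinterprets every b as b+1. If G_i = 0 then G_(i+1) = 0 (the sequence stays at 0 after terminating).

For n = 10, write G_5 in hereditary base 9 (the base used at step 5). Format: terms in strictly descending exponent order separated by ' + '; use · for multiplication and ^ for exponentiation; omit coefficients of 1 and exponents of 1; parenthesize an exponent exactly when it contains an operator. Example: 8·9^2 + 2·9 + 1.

9 + 4

G_0=10  [base 4] 2·4 + 2  →[4↦5]→  2·5 + 2 = 12  −1 ⇒ G_1=11
G_1=11  [base 5] 2·5 + 1  →[5↦6]→  2·6 + 1 = 13  −1 ⇒ G_2=12
G_2=12  [base 6] 2·6  →[6↦7]→  2·7 = 14  −1 ⇒ G_3=13
G_3=13  [base 7] 7 + 6  →[7↦8]→  8 + 6 = 14  −1 ⇒ G_4=13
G_4=13  [base 8] 8 + 5  →[8↦9]→  9 + 5 = 14  −1 ⇒ G_5=13
G_5=13  [base 9] 9 + 4  →[9↦10]→  10 + 4 = 14  −1 ⇒ G_6=13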